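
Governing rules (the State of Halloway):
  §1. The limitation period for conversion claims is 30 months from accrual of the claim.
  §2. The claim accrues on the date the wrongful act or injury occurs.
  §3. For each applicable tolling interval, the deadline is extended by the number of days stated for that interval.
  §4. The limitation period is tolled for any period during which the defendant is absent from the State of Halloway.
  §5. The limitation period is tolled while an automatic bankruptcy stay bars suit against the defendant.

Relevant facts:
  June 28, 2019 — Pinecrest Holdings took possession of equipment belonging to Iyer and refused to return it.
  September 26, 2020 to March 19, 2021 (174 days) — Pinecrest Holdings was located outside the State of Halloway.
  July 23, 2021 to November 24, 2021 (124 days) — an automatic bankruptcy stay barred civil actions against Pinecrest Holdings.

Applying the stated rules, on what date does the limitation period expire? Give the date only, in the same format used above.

The limitation period began to run on June 28, 2019.
The untolled deadline — 30 months after June 28, 2019 — is December 28, 2021.
The defendant's absence from the jurisdiction from September 26, 2020 to March 19, 2021 tolled the period for 174 days, extending the deadline to June 20, 2022.
The automatic bankruptcy stay from July 23, 2021 to November 24, 2021 tolled the period for 124 days, extending the deadline to October 22, 2022.

October 22, 2022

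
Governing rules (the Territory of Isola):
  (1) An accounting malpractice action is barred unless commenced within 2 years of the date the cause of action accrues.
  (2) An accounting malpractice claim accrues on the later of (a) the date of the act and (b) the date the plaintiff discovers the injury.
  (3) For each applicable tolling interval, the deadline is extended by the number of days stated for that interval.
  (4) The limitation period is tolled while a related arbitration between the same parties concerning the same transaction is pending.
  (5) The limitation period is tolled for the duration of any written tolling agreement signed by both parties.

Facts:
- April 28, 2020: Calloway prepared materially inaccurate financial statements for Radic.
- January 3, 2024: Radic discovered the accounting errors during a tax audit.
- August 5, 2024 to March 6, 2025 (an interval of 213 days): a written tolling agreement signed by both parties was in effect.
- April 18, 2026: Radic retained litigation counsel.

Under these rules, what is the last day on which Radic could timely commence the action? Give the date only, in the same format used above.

August 4, 2026

Taking the later of the act (April 28, 2020) and discovery (January 3, 2024), the claim accrued on January 3, 2024.
The untolled deadline — 2 years after January 3, 2024 — is January 3, 2026.
The written tolling agreement from August 5, 2024 to March 6, 2025 tolled the period for 213 days, extending the deadline to August 4, 2026.
The other events in the timeline have no effect on the limitation period under the stated rules.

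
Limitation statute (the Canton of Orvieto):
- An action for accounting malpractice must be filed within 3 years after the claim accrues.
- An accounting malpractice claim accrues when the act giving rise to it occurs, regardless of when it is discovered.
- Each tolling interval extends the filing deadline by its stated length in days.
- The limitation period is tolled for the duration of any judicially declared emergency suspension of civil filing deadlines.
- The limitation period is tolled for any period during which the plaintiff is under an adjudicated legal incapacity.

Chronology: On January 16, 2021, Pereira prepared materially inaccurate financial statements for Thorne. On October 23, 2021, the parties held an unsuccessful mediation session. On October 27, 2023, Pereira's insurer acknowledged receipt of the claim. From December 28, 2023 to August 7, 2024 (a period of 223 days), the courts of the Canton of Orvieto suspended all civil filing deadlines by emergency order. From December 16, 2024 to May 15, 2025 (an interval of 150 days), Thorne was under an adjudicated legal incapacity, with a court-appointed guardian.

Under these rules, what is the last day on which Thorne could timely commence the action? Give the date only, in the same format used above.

The claim accrued on January 16, 2021, when the wrongful act occurred.
Adding the 3 years base period to January 16, 2021 gives a deadline of January 16, 2024, before any tolling.
The period was tolled for 223 days by the emergency suspension of filing deadlines (December 28, 2023 to August 7, 2024), pushing the deadline to August 26, 2024.
By the time the plaintiff's legal incapacity began on December 16, 2024, the limitation period had already expired on August 26, 2024; that interval cannot revive it.
None of the other events listed affects the running of the period under the stated rules.

August 26, 2024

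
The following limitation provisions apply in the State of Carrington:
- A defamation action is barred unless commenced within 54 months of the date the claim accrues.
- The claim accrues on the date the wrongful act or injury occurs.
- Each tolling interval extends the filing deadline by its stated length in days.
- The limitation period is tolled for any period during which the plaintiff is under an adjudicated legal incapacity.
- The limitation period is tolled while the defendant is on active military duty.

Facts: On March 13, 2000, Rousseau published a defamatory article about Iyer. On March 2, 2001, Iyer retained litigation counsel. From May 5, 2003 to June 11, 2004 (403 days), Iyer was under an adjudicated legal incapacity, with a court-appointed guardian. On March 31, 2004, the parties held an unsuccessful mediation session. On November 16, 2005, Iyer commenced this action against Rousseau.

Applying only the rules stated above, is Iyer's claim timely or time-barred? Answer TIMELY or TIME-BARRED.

TIME-BARRED

The claim accrued on March 13, 2000, the date of the act.
54 months from March 13, 2000 is September 13, 2004.
The period was tolled for 403 days by the plaintiff's legal incapacity (May 5, 2003 to June 11, 2004), pushing the deadline to October 21, 2005.
None of the other events listed affects the running of the period under the stated rules.
Iyer filed on November 16, 2005, after the October 21, 2005 deadline, so the action is time-barred.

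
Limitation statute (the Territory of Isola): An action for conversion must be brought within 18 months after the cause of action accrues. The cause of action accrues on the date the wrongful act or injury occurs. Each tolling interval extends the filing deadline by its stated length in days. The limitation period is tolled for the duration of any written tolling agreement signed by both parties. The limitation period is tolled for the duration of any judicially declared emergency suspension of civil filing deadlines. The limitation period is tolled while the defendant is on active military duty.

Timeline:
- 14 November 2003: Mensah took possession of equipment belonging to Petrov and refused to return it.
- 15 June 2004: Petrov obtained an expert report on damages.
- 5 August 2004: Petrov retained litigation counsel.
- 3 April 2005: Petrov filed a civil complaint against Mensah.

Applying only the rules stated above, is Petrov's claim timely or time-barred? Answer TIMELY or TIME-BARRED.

The claim accrued on 14 November 2003, when the wrongful act occurred.
18 months from 14 November 2003 is 14 May 2005.
None of the other events listed affects the running of the period under the stated rules.
Filing on 3 April 2005 beat the 14 May 2005 deadline — the action is timely.

TIMELY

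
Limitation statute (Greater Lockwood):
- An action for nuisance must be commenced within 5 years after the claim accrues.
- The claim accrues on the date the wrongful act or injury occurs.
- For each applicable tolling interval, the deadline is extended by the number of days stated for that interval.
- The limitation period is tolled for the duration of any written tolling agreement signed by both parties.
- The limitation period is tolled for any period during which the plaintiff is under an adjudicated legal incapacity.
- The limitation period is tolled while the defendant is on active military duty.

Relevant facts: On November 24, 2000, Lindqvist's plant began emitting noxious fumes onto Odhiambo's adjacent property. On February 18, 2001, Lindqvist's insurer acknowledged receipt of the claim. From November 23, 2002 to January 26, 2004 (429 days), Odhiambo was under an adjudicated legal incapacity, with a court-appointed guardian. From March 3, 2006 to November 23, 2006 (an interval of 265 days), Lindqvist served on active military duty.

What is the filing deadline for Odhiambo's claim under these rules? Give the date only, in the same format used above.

October 19, 2007

The claim accrued on November 24, 2000, when the wrongful act occurred.
Adding the 5 years base period to November 24, 2000 gives a deadline of November 24, 2005, before any tolling.
The plaintiff's legal incapacity from November 23, 2002 to January 26, 2004 tolled the period for 429 days, extending the deadline to January 27, 2007.
The defendant's active military service from March 3, 2006 to November 23, 2006 tolled the period for 265 days, extending the deadline to October 19, 2007.
None of the other events listed affects the running of the period under the stated rules.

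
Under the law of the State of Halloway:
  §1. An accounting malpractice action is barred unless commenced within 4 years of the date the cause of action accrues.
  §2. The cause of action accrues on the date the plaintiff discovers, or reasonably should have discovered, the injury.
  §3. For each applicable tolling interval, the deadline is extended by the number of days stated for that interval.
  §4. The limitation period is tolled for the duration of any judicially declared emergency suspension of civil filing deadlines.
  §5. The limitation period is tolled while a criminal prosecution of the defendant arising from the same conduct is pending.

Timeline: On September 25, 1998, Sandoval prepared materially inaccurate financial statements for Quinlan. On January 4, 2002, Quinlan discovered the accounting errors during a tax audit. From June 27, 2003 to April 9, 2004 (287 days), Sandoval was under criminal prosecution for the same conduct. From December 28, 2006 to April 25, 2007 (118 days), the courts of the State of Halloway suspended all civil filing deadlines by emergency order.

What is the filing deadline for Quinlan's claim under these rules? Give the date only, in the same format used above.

October 18, 2006

The claim did not accrue until Quinlan discovered the injury on January 4, 2002; the September 25, 1998 act date does not start the clock under the stated rule.
4 years from January 4, 2002 is January 4, 2006.
Because the pending criminal prosecution ran from June 27, 2003 to April 9, 2004, the deadline is extended by 287 days to October 18, 2006.
The emergency suspension of filing deadlines from December 28, 2006 to April 25, 2007 began after the period had already run on October 18, 2006, so it has no tolling effect.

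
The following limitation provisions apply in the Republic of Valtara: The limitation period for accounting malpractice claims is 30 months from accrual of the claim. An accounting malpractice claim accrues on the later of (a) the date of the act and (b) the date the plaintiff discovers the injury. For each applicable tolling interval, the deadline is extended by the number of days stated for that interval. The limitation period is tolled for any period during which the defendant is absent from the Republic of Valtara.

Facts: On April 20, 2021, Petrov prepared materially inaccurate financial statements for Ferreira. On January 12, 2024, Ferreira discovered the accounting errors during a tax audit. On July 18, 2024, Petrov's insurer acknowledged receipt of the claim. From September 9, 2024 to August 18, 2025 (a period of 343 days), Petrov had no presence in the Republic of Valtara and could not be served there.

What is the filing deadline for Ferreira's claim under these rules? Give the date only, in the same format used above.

Because discovery on January 12, 2024 post-dates the April 20, 2021 act, accrual under the later-of rule falls on January 12, 2024.
The untolled deadline — 30 months after January 12, 2024 — is July 12, 2026.
The period was tolled for 343 days by the defendant's absence from the jurisdiction (September 9, 2024 to August 18, 2025), pushing the deadline to June 20, 2027.
The other events in the timeline have no effect on the limitation period under the stated rules.

June 20, 2027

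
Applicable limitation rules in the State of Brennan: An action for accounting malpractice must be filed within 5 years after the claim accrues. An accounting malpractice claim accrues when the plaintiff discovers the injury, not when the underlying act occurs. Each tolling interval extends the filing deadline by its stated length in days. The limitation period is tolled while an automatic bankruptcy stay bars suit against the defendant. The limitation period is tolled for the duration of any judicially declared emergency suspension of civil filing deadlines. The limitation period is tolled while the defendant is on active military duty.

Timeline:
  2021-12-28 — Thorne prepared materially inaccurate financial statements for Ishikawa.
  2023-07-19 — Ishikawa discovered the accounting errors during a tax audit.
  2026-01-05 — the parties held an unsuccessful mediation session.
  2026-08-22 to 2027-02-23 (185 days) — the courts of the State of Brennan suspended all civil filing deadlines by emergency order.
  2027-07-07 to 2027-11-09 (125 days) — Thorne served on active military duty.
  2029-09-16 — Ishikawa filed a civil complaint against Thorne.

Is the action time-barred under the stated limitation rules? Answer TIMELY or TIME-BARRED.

TIME-BARRED

The claim did not accrue until Ishikawa discovered the injury on 2023-07-19; the 2021-12-28 act date does not start the clock under the stated rule.
Adding the 5 years base period to 2023-07-19 gives a deadline of 2028-07-19, before any tolling.
The period was tolled for 185 days by the emergency suspension of filing deadlines (2026-08-22 to 2027-02-23), pushing the deadline to 2029-01-20.
The defendant's active military service from 2027-07-07 to 2027-11-09 tolled the period for 125 days, extending the deadline to 2029-05-25.
None of the other events listed affects the running of the period under the stated rules.
The 2029-09-16 filing falls after the 2029-05-25 deadline; the claim is time-barred.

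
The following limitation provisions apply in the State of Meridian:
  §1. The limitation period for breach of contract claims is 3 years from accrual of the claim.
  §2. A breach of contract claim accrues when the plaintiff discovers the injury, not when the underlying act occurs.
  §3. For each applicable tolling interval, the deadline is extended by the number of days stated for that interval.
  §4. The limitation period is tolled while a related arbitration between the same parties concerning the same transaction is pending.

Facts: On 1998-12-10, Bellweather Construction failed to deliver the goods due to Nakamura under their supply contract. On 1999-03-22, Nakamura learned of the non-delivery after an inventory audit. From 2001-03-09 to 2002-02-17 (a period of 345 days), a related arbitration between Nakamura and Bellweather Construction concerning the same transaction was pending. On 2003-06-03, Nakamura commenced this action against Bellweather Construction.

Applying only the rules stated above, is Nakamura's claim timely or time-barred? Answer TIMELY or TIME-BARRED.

TIME-BARRED

The claim did not accrue until Nakamura discovered the injury on 1999-03-22; the 1998-12-10 act date does not start the clock under the stated rule.
Adding the 3 years base period to 1999-03-22 gives a deadline of 2002-03-22, before any tolling.
Because the pending related arbitration ran from 2001-03-09 to 2002-02-17, the deadline is extended by 345 days to 2003-03-02.
Nakamura filed on 2003-06-03, after the 2003-03-02 deadline, so the action is time-barred.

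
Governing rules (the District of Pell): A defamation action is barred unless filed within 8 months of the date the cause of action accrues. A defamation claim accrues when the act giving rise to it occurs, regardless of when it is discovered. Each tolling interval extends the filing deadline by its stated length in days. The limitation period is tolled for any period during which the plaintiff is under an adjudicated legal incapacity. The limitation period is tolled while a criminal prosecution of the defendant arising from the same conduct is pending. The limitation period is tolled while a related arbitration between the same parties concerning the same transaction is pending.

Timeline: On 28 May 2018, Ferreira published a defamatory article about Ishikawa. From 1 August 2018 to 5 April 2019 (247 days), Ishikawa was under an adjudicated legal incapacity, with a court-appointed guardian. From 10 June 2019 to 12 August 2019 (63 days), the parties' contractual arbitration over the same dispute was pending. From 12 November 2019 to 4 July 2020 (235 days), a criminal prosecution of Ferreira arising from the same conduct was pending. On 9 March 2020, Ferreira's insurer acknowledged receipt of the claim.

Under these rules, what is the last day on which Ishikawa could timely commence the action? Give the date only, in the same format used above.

The limitation period began to run on 28 May 2018.
The untolled deadline — 8 months after 28 May 2018 — is 28 January 2019.
The plaintiff's legal incapacity from 1 August 2018 to 5 April 2019 tolled the period for 247 days, extending the deadline to 2 October 2019.
Because the pending related arbitration ran from 10 June 2019 to 12 August 2019, the deadline is extended by 63 days to 4 December 2019.
The pending criminal prosecution from 12 November 2019 to 4 July 2020 tolled the period for 235 days, extending the deadline to 26 July 2020.
The other events in the timeline have no effect on the limitation period under the stated rules.

26 July 2020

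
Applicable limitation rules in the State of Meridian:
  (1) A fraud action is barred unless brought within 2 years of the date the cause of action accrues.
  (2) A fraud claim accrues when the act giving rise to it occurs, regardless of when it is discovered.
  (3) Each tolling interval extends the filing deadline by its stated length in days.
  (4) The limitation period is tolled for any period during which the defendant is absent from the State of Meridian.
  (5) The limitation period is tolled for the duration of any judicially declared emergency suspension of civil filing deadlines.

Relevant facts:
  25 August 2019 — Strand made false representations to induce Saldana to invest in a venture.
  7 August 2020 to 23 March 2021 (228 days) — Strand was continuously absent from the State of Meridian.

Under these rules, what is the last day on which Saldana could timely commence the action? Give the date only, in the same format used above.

10 April 2022

The claim accrued on 25 August 2019, when the wrongful act occurred.
The untolled deadline — 2 years after 25 August 2019 — is 25 August 2021.
The period was tolled for 228 days by the defendant's absence from the jurisdiction (7 August 2020 to 23 March 2021), pushing the deadline to 10 April 2022.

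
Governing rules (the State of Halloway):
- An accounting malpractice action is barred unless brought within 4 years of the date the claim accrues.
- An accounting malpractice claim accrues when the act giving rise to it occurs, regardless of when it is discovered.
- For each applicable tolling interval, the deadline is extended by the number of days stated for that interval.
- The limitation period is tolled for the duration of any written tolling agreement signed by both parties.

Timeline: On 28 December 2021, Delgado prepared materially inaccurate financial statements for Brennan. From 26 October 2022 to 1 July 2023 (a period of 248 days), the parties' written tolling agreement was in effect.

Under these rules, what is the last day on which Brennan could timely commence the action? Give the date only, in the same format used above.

The claim accrued on 28 December 2021, the date of the act.
Adding the 4 years base period to 28 December 2021 gives a deadline of 28 December 2025, before any tolling.
Because the written tolling agreement ran from 26 October 2022 to 1 July 2023, the deadline is extended by 248 days to 2 September 2026.

2 September 2026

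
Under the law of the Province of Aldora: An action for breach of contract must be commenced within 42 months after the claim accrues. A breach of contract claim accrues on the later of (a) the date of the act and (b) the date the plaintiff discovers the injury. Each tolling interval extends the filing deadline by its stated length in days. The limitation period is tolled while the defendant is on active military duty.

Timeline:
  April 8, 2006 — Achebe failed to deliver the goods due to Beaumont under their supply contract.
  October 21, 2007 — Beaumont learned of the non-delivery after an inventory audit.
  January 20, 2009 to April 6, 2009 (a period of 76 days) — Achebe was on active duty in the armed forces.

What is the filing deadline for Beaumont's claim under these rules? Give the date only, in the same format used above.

July 6, 2011

The claim accrued on October 21, 2007 — the later of the April 8, 2006 act and the October 21, 2007 discovery.
The untolled deadline — 42 months after October 21, 2007 — is April 21, 2011.
The defendant's active military service from January 20, 2009 to April 6, 2009 tolled the period for 76 days, extending the deadline to July 6, 2011.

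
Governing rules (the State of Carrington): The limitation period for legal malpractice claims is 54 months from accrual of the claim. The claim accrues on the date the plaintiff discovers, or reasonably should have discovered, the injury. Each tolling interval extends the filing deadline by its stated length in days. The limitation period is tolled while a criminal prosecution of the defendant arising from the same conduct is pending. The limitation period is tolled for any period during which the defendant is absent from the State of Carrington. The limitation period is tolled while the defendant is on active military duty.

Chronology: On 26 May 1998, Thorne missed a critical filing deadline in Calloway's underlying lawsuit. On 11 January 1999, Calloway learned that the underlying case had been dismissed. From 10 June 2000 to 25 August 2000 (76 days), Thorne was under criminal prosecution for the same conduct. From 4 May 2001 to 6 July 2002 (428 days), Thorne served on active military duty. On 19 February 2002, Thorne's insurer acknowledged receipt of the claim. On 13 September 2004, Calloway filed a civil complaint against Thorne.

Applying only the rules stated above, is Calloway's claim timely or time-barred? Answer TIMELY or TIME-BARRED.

The claim did not accrue until Calloway discovered the injury on 11 January 1999; the 26 May 1998 act date does not start the clock under the stated rule.
Adding the 54 months base period to 11 January 1999 gives a deadline of 11 July 2003, before any tolling.
The pending criminal prosecution from 10 June 2000 to 25 August 2000 tolled the period for 76 days, extending the deadline to 25 September 2003.
The period was tolled for 428 days by the defendant's active military service (4 May 2001 to 6 July 2002), pushing the deadline to 26 November 2004.
None of the other events listed affects the running of the period under the stated rules.
The 13 September 2004 filing precedes the 26 November 2004 deadline; the claim is timely.

TIMELY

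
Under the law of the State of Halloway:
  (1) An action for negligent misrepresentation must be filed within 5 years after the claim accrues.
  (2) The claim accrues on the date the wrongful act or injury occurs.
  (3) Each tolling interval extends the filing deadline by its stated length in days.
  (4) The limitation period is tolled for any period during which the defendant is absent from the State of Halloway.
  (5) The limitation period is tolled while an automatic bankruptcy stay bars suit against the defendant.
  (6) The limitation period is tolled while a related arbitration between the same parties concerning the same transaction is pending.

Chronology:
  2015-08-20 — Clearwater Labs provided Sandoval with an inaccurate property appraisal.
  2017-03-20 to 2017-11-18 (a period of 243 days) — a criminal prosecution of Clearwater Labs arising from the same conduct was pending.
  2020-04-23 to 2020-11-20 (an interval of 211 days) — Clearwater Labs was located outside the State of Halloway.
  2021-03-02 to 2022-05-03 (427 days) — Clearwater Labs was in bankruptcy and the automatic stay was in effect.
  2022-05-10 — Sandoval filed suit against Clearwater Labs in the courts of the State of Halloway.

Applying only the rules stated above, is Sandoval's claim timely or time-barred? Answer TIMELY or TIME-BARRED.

The claim accrued on 2015-08-20, when the wrongful act occurred.
The untolled deadline — 5 years after 2015-08-20 — is 2020-08-20.
The period was tolled for 211 days by the defendant's absence from the jurisdiction (2020-04-23 to 2020-11-20), pushing the deadline to 2021-03-19.
Because the automatic bankruptcy stay ran from 2021-03-02 to 2022-05-03, the deadline is extended by 427 days to 2022-05-20.
The pending criminal prosecution from 2017-03-20 to 2017-11-18 does not toll the period, because no stated rule makes a criminal prosecution a tolling event.
Sandoval filed on 2022-05-10, before the 2022-05-20 deadline, so the action is timely.

TIMELY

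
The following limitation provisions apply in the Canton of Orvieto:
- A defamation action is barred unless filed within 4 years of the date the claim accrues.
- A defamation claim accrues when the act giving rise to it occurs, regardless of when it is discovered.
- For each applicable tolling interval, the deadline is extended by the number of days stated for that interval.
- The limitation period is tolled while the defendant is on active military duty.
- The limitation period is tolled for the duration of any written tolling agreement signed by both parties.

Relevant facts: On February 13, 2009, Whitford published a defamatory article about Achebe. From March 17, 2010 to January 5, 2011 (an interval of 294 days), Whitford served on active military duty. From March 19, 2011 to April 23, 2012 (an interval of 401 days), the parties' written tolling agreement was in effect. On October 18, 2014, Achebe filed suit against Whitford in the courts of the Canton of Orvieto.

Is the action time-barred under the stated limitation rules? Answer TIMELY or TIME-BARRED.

TIMELY

The claim accrued on February 13, 2009, the date of the act.
4 years from February 13, 2009 is February 13, 2013.
Because the defendant's active military service ran from March 17, 2010 to January 5, 2011, the deadline is extended by 294 days to December 4, 2013.
The written tolling agreement from March 19, 2011 to April 23, 2012 tolled the period for 401 days, extending the deadline to January 9, 2015.
The October 18, 2014 filing precedes the January 9, 2015 deadline; the claim is timely.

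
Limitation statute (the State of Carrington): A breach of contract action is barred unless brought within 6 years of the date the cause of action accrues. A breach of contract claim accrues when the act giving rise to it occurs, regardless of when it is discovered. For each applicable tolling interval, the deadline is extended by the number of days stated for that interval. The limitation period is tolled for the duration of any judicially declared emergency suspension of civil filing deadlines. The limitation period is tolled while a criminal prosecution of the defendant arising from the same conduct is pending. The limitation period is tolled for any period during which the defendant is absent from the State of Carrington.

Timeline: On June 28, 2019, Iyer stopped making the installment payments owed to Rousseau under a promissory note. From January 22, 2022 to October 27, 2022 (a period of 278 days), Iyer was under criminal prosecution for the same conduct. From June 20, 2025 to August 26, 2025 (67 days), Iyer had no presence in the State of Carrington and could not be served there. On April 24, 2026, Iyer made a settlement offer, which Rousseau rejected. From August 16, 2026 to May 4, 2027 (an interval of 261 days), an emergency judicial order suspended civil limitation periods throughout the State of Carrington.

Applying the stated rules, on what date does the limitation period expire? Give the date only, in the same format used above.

June 8, 2026

The limitation period began to run on June 28, 2019.
The untolled deadline — 6 years after June 28, 2019 — is June 28, 2025.
Because the pending criminal prosecution ran from January 22, 2022 to October 27, 2022, the deadline is extended by 278 days to April 2, 2026.
The period was tolled for 67 days by the defendant's absence from the jurisdiction (June 20, 2025 to August 26, 2025), pushing the deadline to June 8, 2026.
The emergency suspension of filing deadlines from August 16, 2026 to May 4, 2027 began after the period had already run on June 8, 2026, so it has no tolling effect.
None of the other events listed affects the running of the period under the stated rules.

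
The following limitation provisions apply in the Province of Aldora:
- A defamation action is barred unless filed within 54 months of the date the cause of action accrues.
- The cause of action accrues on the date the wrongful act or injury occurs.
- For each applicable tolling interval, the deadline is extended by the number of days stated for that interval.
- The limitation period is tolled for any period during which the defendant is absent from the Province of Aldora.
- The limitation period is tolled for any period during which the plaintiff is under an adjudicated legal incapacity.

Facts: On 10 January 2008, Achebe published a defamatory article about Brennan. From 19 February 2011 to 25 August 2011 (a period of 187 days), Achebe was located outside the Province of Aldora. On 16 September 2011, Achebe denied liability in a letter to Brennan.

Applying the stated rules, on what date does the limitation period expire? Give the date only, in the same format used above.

The claim accrued on 10 January 2008, when the wrongful act occurred.
The untolled deadline — 54 months after 10 January 2008 — is 10 July 2012.
The period was tolled for 187 days by the defendant's absence from the jurisdiction (19 February 2011 to 25 August 2011), pushing the deadline to 13 January 2013.
The other events in the timeline have no effect on the limitation period under the stated rules.

13 January 2013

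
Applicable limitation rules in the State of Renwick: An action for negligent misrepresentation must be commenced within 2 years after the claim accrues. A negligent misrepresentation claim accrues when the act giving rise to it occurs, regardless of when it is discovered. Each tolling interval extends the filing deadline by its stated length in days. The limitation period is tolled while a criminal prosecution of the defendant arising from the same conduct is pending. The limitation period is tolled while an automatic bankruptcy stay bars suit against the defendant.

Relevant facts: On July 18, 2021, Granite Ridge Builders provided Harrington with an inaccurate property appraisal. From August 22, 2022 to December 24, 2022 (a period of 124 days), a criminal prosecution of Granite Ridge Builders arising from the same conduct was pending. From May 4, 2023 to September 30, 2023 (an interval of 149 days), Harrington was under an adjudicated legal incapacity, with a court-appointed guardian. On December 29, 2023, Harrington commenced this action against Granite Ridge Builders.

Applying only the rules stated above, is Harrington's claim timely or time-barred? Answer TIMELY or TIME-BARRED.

TIME-BARRED

The claim accrued on July 18, 2021, the date of the act.
Adding the 2 years base period to July 18, 2021 gives a deadline of July 18, 2023, before any tolling.
The pending criminal prosecution from August 22, 2022 to December 24, 2022 tolled the period for 124 days, extending the deadline to November 19, 2023.
No stated provision tolls the period for the plaintiff's incapacity, so the interval from May 4, 2023 to September 30, 2023 has no effect on the deadline.
Filing on December 29, 2023 missed the November 19, 2023 deadline — the action is time-barred.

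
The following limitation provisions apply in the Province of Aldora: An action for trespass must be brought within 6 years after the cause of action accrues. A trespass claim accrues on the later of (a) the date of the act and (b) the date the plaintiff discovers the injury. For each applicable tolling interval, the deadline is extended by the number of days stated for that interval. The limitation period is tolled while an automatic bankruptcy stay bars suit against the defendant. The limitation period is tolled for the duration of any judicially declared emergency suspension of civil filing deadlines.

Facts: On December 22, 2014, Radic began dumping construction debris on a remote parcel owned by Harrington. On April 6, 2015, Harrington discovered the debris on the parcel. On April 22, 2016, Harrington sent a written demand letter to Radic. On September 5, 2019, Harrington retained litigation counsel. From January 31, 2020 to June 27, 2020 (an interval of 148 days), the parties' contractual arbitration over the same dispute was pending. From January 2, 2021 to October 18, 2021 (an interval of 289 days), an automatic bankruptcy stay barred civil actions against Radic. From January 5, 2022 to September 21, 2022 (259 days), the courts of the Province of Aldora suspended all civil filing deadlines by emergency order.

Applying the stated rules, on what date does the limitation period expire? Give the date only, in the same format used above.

October 6, 2022

Because discovery on April 6, 2015 post-dates the December 22, 2014 act, accrual under the later-of rule falls on April 6, 2015.
6 years from April 6, 2015 is April 6, 2021.
The automatic bankruptcy stay from January 2, 2021 to October 18, 2021 tolled the period for 289 days, extending the deadline to January 20, 2022.
Because the emergency suspension of filing deadlines ran from January 5, 2022 to September 21, 2022, the deadline is extended by 259 days to October 6, 2022.
The pending related arbitration from January 31, 2020 to June 27, 2020 does not toll the period, because no stated rule makes a pending arbitration a tolling event.
None of the other events listed affects the running of the period under the stated rules.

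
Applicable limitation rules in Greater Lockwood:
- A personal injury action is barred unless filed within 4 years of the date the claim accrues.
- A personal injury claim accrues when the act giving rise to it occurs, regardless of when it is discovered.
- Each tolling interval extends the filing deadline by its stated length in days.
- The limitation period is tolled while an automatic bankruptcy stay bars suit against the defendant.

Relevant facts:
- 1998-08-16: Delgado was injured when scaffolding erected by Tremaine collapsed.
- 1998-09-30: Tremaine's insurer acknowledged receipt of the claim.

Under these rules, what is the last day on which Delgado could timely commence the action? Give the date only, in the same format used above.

2002-08-16

The limitation period began to run on 1998-08-16.
4 years from 1998-08-16 is 2002-08-16.
Nothing else in the chronology tolls or restarts the period.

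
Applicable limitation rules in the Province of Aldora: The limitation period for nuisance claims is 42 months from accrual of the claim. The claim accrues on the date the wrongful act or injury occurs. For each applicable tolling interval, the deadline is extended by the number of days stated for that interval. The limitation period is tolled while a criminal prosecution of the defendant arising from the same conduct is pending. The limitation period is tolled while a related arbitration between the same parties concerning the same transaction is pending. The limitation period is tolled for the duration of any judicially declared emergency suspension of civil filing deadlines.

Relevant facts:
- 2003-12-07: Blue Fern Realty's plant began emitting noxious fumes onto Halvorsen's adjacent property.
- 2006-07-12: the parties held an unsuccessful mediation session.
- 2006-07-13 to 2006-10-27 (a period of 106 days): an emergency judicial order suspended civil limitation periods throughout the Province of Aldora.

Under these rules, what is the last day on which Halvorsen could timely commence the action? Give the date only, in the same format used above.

The claim accrued on 2003-12-07, when the wrongful act occurred.
The untolled deadline — 42 months after 2003-12-07 — is 2007-06-07.
Because the emergency suspension of filing deadlines ran from 2006-07-13 to 2006-10-27, the deadline is extended by 106 days to 2007-09-21.
None of the other events listed affects the running of the period under the stated rules.

2007-09-21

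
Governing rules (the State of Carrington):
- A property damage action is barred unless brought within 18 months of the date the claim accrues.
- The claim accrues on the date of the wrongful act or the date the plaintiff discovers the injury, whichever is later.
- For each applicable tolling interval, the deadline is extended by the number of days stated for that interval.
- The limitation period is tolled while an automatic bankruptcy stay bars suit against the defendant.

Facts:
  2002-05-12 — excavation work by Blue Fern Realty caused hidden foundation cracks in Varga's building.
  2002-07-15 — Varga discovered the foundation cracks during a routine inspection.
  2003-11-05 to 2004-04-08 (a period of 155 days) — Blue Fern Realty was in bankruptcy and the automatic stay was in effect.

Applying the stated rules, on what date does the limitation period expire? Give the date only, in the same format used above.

Taking the later of the act (2002-05-12) and discovery (2002-07-15), the claim accrued on 2002-07-15.
Adding the 18 months base period to 2002-07-15 gives a deadline of 2004-01-15, before any tolling.
The automatic bankruptcy stay from 2003-11-05 to 2004-04-08 tolled the period for 155 days, extending the deadline to 2004-06-18.

2004-06-18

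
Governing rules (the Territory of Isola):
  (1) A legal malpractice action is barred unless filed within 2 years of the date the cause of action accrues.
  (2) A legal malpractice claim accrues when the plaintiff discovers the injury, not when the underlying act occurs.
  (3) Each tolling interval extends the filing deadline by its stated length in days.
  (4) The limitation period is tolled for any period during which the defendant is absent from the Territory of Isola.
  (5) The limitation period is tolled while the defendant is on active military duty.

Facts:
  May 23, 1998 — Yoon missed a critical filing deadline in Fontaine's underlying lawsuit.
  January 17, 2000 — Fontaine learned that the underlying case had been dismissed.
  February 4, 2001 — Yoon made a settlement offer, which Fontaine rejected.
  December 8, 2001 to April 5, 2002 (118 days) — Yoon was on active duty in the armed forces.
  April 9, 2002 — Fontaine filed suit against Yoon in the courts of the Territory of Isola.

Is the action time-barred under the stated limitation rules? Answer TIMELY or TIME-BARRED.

TIMELY

The claim did not accrue until Fontaine discovered the injury on January 17, 2000; the May 23, 1998 act date does not start the clock under the stated rule.
2 years from January 17, 2000 is January 17, 2002.
Because the defendant's active military service ran from December 8, 2001 to April 5, 2002, the deadline is extended by 118 days to May 15, 2002.
The other events in the timeline have no effect on the limitation period under the stated rules.
Filing on April 9, 2002 beat the May 15, 2002 deadline — the action is timely.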